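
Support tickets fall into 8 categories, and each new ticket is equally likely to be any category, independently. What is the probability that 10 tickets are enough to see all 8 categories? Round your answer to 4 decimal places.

By inclusion–exclusion over which categories are missing,
P(all seen) = Σ_{j=0}^{8} (-1)^j C(8,j)((8-j)/8)^10
= 1.00000 - 2.10460 + 1.57678 - 0.50932 + 0.06836 - 0.00308 + 0.00003 - 0.00000 + 0.00000
= 0.02816.

0.0282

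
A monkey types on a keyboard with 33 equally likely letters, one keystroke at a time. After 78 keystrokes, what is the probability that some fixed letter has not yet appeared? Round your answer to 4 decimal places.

0.0907

Each keystroke misses the fixed letter with probability (33-1)/33 = 32/33, independently.
P(still missing after 78) = (32/33)^78 = 0.09070.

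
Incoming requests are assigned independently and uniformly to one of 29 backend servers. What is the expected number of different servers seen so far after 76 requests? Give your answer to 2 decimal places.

26.99

For each server, P(seen in 76 requests) = 1 - (28/29)^76 = 0.931.
By linearity of expectation, E[distinct seen] = 29·(1 - (28/29)^76) = 26.986.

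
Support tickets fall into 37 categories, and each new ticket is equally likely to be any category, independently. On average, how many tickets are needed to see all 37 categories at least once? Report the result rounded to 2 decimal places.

Split into phases: going from k distinct to k+1 distinct takes on average 37/(37-k) tickets.
E[T] = 37/37 + 37/36 + 37/35 + ... + 37/2 + 37/1 = 37·H_{37}.
H_{37} = 4.202, so E[T] = 155.459.

155.46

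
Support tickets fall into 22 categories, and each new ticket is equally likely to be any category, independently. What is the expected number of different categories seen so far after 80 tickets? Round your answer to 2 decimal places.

For each category, P(seen in 80 tickets) = 1 - (21/22)^80 = 0.976.
By linearity of expectation, E[distinct seen] = 22·(1 - (21/22)^80) = 21.468.

21.47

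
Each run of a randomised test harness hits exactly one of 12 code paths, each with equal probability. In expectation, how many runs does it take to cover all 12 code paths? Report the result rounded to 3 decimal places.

The wait to go from k to k+1 distinct code paths is geometric with mean 12/(12-k).
E[T] = 12/12 + 12/11 + 12/10 + ... + 12/2 + 12/1 = 12·H_{12}.
H_{12} = 3.1032, so E[T] = 37.2385.

37.239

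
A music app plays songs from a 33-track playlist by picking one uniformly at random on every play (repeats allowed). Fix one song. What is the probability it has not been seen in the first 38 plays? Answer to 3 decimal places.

0.311

On each play the fixed song fails to appear with probability 32/33.
P(still missing after 38) = (32/33)^38 = 0.3106.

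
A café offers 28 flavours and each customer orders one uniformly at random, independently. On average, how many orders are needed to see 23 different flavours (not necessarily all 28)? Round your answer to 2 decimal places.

46.03

With k distinct flavours already seen, the next new one arrives after an expected 28/(28-k) orders.
Sum over k = 0,...,22: E = 28/28 + 28/27 + 28/26 + ... + 28/7 + 28/6 = 46.027.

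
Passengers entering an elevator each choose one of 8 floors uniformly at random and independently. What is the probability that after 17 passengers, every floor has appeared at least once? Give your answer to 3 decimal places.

0.366

Let A_i be the event that floor i is missing after 17 passengers. By inclusion–exclusion on the A_i,
P(all seen) = Σ_{j=0}^{8} (-1)^j C(8,j)((8-j)/8)^17
= 1.0000 - 0.8265 + 0.2105 - 0.0190 + 0.0005 - 0.0000 + 0.0000 - 0.0000 + 0.0000
= 0.3656.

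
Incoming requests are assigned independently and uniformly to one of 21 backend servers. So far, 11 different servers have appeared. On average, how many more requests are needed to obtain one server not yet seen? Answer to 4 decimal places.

2.1000

Each request yields a new server with probability (21-11)/21 = 10/21, so the wait is geometric with mean 21/10.
E = 21/10 = 2.10000.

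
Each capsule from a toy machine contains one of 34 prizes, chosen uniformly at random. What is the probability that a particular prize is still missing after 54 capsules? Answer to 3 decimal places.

0.199

Each capsule misses the fixed prize with probability (34-1)/34 = 33/34, independently.
P(still missing after 54) = (33/34)^54 = 0.1995.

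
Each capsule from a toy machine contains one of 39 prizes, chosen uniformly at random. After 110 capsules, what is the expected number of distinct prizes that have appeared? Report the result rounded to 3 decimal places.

For each prize, P(seen in 110 capsules) = 1 - (38/39)^110 = 0.9426.
By linearity of expectation, E[distinct seen] = 39·(1 - (38/39)^110) = 36.7605.

36.760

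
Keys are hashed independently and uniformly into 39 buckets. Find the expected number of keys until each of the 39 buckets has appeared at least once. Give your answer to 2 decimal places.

The wait to go from k to k+1 distinct buckets is geometric with mean 39/(39-k).
E[T] = 39/39 + 39/38 + 39/37 + ... + 39/2 + 39/1 = 39·H_{39}.
H_{39} = 4.254, so E[T] = 165.888.

165.89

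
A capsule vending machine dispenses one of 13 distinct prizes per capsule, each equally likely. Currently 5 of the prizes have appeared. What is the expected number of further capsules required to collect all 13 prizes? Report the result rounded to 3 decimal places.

With k distinct prizes already seen, the next new one takes an expected 13/(13-k) capsules.
Sum over k = 5,...,12: E = 13/8 + 13/7 + 13/6 + ... + 13/2 + 13/1 = 35.3321.

35.332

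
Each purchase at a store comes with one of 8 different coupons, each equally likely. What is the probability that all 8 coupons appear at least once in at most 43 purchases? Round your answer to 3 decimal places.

0.974

Let A_i be the event that coupon i is missing after 43 purchases. By inclusion–exclusion on the A_i,
P(all seen) = Σ_{j=0}^{8} (-1)^j C(8,j)((8-j)/8)^43
= 1.0000 - 0.0257 + 0.0001 - 0.0000 + 0.0000 - 0.0000 + 0.0000 - 0.0000 + 0.0000
= 0.9744.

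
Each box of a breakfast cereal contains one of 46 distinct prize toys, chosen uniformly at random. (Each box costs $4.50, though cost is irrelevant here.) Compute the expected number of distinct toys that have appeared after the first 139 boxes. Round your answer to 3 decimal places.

43.833

For each toy, P(seen in 139 boxes) = 1 - (45/46)^139 = 0.9529.
By linearity of expectation, E[distinct seen] = 46·(1 - (45/46)^139) = 43.8325.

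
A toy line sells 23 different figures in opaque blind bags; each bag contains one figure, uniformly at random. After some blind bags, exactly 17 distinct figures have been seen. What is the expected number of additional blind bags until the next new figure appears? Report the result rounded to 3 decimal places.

3.833

The number of blind bags until the next new figure is geometric with success probability 6/23, so its mean is 23/6.
E = 23/6 = 3.8333.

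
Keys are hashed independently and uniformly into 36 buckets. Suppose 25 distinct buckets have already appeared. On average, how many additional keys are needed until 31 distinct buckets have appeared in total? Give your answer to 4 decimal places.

With k distinct buckets already seen, the next new one takes an expected 36/(36-k) keys.
Sum over k = 25,...,30: E = 36/11 + 36/10 + 36/9 + 36/8 + 36/7 + 36/6 = 26.51558.

26.5156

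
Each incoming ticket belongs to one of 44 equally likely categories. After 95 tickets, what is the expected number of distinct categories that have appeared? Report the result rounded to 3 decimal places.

39.046

For each category, P(seen in 95 tickets) = 1 - (43/44)^95 = 0.8874.
By linearity of expectation, E[distinct seen] = 44·(1 - (43/44)^95) = 39.0460.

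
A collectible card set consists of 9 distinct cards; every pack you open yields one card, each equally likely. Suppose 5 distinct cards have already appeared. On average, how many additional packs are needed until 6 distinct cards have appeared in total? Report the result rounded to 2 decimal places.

2.25

The wait to go from k to k+1 distinct cards is geometric with mean 9/(9-k).
Only the k = 5 term is needed: E = 9/4 = 2.250.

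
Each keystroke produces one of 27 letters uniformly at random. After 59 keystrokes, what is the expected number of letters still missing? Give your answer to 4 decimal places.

For each letter, P(unseen after 59) = (26/27)^59 = 0.10789.
By linearity of expectation, E[unseen] = 27·(26/27)^59 = 2.91292.

2.9129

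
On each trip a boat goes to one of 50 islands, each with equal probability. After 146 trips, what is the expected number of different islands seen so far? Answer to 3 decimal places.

47.382

For each island, P(seen in 146 trips) = 1 - (49/50)^146 = 0.9476.
By linearity of expectation, E[distinct seen] = 50·(1 - (49/50)^146) = 47.3820.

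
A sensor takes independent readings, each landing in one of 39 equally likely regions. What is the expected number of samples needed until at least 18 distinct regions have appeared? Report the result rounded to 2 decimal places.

23.72

Going from k to k+1 distinct takes a geometric number of samples with mean 39/(39-k).
Sum over k = 0,...,17: E = 39/39 + 39/38 + 39/37 + ... + 39/23 + 39/22 = 23.719.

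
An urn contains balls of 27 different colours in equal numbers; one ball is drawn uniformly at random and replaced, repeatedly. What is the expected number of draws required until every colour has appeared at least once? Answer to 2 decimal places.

105.07

The wait to go from k to k+1 distinct colours is geometric with mean 27/(27-k).
E[T] = 27/27 + 27/26 + 27/25 + ... + 27/2 + 27/1 = 27·H_{27}.
H_{27} = 3.891, so E[T] = 105.069.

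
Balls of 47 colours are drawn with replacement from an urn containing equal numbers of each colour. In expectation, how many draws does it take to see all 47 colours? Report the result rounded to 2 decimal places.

208.58

After k distinct colours have appeared, the next draw gives a new one with probability (47-k)/47, so the expected wait for the (k+1)-th is 47/(47-k).
E[T] = 47/47 + 47/46 + 47/45 + ... + 47/2 + 47/1 = 47·H_{47}.
H_{47} = 4.438, so E[T] = 208.584.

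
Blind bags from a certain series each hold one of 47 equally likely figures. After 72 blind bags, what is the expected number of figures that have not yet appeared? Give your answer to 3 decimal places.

For each figure, P(unseen after 72) = (46/47)^72 = 0.2126.
By linearity of expectation, E[unseen] = 47·(46/47)^72 = 9.9912.

9.991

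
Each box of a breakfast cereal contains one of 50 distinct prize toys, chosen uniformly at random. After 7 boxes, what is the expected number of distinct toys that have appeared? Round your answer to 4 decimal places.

For each toy, P(seen in 7 boxes) = 1 - (49/50)^7 = 0.13187.
By linearity of expectation, E[distinct seen] = 50·(1 - (49/50)^7) = 6.59372.

6.5937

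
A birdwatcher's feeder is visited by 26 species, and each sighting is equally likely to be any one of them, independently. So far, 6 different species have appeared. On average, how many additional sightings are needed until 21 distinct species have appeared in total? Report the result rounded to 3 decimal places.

34.175

The wait to go from k to k+1 distinct species is geometric with mean 26/(26-k).
Sum over k = 6,...,20: E = 26/20 + 26/19 + 26/18 + ... + 26/7 + 26/6 = 34.1746.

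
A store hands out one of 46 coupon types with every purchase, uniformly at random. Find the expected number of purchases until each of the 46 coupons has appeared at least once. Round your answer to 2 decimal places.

Split into phases: going from k distinct to k+1 distinct takes on average 46/(46-k) purchases.
E[T] = 46/46 + 46/45 + 46/44 + ... + 46/2 + 46/1 = 46·H_{46}.
H_{46} = 4.417, so E[T] = 203.168.

203.17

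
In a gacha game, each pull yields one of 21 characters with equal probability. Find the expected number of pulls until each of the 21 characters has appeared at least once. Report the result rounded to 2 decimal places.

76.55

After k distinct characters have appeared, the next pull gives a new one with probability (21-k)/21, so the expected wait for the (k+1)-th is 21/(21-k).
E[T] = 21/21 + 21/20 + 21/19 + ... + 21/2 + 21/1 = 21·H_{21}.
H_{21} = 3.645, so E[T] = 76.553.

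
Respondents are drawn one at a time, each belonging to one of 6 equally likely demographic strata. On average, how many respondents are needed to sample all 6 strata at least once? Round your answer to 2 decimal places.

14.70

The wait to go from k to k+1 distinct strata is geometric with mean 6/(6-k).
E[T] = 6/6 + 6/5 + 6/4 + 6/3 + 6/2 + 6/1 = 6·H_{6}.
H_{6} = 2.450, so E[T] = 14.700.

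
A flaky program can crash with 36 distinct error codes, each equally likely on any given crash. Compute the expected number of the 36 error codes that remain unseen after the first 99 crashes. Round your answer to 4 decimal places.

2.2136

For each error code, P(unseen after 99) = (35/36)^99 = 0.06149.
By linearity of expectation, E[unseen] = 36·(35/36)^99 = 2.21356.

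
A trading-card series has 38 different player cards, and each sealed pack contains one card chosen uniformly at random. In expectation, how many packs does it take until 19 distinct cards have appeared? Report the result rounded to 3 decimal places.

With k distinct cards already seen, the next new one arrives after an expected 38/(38-k) packs.
Sum over k = 0,...,18: E = 38/38 + 38/37 + 38/36 + ... + 38/21 + 38/20 = 25.8462.

25.846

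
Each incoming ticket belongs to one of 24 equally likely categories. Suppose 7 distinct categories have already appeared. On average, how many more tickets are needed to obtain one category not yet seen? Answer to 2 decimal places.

1.41

The number of tickets until the next new category is geometric with success probability 17/24, so its mean is 24/17.
E = 24/17 = 1.412.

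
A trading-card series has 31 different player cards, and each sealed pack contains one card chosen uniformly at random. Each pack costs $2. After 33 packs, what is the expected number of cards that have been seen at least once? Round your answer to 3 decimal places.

For each card, P(seen in 33 packs) = 1 - (30/31)^33 = 0.6611.
By linearity of expectation, E[distinct seen] = 31·(1 - (30/31)^33) = 20.4942.

20.494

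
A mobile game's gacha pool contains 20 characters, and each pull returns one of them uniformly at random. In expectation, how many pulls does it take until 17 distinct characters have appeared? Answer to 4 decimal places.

35.2881

Going from k to k+1 distinct takes a geometric number of pulls with mean 20/(20-k).
Sum over k = 0,...,16: E = 20/20 + 20/19 + 20/18 + ... + 20/5 + 20/4 = 35.28813.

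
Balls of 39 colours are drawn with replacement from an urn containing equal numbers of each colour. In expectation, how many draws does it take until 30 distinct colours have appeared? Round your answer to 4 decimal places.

Going from k to k+1 distinct takes a geometric number of draws with mean 39/(39-k).
Sum over k = 0,...,29: E = 39/39 + 39/38 + 39/37 + ... + 39/11 + 39/10 = 55.55842.

55.5584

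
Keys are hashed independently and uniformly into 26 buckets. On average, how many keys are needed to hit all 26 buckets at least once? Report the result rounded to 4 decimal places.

The wait to go from k to k+1 distinct buckets is geometric with mean 26/(26-k).
E[T] = 26/26 + 26/25 + 26/24 + ... + 26/2 + 26/1 = 26·H_{26}.
H_{26} = 3.85442, so E[T] = 100.21491.

100.2149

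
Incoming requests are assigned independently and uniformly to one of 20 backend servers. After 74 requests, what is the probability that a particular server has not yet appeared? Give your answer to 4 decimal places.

Each request misses the fixed server with probability (20-1)/20 = 19/20, independently.
P(still missing after 74) = (19/20)^74 = 0.02247.

0.0225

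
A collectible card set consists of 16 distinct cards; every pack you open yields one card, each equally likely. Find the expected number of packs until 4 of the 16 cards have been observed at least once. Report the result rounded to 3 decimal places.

4.440

With k distinct cards already seen, the next new one arrives after an expected 16/(16-k) packs.
Sum over k = 0,...,3: E = 16/16 + 16/15 + 16/14 + 16/13 = 4.4403.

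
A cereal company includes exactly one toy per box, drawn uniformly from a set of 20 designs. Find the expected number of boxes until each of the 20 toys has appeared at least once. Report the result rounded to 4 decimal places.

The wait to go from k to k+1 distinct toys is geometric with mean 20/(20-k).
E[T] = 20/20 + 20/19 + 20/18 + ... + 20/2 + 20/1 = 20·H_{20}.
H_{20} = 3.59774, so E[T] = 71.95479.

71.9548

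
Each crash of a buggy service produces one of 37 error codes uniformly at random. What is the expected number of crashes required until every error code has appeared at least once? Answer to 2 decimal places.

The wait to go from k to k+1 distinct error codes is geometric with mean 37/(37-k).
E[T] = 37/37 + 37/36 + 37/35 + ... + 37/2 + 37/1 = 37·H_{37}.
H_{37} = 4.202, so E[T] = 155.459.

155.46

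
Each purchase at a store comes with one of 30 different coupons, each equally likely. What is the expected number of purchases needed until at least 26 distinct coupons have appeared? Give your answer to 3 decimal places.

57.350

Going from k to k+1 distinct takes a geometric number of purchases with mean 30/(30-k).
Sum over k = 0,...,25: E = 30/30 + 30/29 + 30/28 + ... + 30/6 + 30/5 = 57.3496.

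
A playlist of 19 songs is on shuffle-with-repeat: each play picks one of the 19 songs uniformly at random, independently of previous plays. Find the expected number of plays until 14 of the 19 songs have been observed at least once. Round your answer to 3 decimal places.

With k distinct songs already seen, the next new one arrives after an expected 19/(19-k) plays.
Sum over k = 0,...,13: E = 19/19 + 19/18 + 19/17 + ... + 19/7 + 19/6 = 24.0237.

24.024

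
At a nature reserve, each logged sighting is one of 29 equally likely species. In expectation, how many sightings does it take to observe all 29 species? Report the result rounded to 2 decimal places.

After k distinct species have appeared, the next sighting gives a new one with probability (29-k)/29, so the expected wait for the (k+1)-th is 29/(29-k).
E[T] = 29/29 + 29/28 + 29/27 + ... + 29/2 + 29/1 = 29·H_{29}.
H_{29} = 3.962, so E[T] = 114.888.

114.89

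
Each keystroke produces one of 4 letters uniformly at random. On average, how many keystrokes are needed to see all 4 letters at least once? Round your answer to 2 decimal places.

After k distinct letters have appeared, the next keystroke gives a new one with probability (4-k)/4, so the expected wait for the (k+1)-th is 4/(4-k).
E[T] = 4/4 + 4/3 + 4/2 + 4/1 = 4·H_{4}.
H_{4} = 2.083, so E[T] = 8.333.

8.33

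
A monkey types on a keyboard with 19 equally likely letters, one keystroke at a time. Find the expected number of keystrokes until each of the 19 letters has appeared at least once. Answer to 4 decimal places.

The wait to go from k to k+1 distinct letters is geometric with mean 19/(19-k).
E[T] = 19/19 + 19/18 + 19/17 + ... + 19/2 + 19/1 = 19·H_{19}.
H_{19} = 3.54774, so E[T] = 67.40705.

67.4071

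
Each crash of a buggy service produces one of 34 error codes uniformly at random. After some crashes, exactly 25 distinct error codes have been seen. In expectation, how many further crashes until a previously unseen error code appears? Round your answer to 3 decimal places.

The number of crashes until the next new error code is geometric with success probability 9/34, so its mean is 34/9.
E = 34/9 = 3.7778.

3.778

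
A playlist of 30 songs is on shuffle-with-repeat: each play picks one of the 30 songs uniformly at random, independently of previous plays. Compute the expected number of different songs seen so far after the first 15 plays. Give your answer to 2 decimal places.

For each song, P(seen in 15 plays) = 1 - (29/30)^15 = 0.399.
By linearity of expectation, E[distinct seen] = 30·(1 - (29/30)^15) = 11.959.

11.96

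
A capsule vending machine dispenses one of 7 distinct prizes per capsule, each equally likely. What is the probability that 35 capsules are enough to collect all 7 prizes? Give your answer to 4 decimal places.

0.9684

By inclusion–exclusion over which prizes are missing,
P(all seen) = Σ_{j=0}^{7} (-1)^j C(7,j)((7-j)/7)^35
= 1.00000 - 0.03177 + 0.00016 - 0.00000 + 0.00000 - 0.00000 + 0.00000 - 0.00000
= 0.96840.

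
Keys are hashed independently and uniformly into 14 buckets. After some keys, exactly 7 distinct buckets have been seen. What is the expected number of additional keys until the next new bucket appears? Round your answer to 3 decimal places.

The number of keys until the next new bucket is geometric with success probability 7/14, so its mean is 14/7.
E = 14/7 = 2.0000.

2.000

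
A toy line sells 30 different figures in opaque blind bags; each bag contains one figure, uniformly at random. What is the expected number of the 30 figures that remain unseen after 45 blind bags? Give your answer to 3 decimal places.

6.525

For each figure, P(unseen after 45) = (29/30)^45 = 0.2175.
By linearity of expectation, E[unseen] = 30·(29/30)^45 = 6.5249.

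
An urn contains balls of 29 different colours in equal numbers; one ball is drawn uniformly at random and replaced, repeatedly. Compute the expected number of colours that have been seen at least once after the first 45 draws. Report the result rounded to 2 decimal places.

23.02

For each colour, P(seen in 45 draws) = 1 - (28/29)^45 = 0.794.
By linearity of expectation, E[distinct seen] = 29·(1 - (28/29)^45) = 23.021.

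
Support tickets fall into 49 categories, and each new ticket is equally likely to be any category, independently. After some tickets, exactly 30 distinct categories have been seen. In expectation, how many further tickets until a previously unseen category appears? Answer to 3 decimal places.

Each ticket yields a new category with probability (49-30)/49 = 19/49, so the wait is geometric with mean 49/19.
E = 49/19 = 2.5789.

2.579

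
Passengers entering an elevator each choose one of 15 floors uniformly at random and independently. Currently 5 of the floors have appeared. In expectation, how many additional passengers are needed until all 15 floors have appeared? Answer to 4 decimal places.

From k distinct to k+1 distinct takes on average 15/(15-k) passengers.
Sum over k = 5,...,14: E = 15/10 + 15/9 + 15/8 + ... + 15/2 + 15/1 = 43.93452.

43.9345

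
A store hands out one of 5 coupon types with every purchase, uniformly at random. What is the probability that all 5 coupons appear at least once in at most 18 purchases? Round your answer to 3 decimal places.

By inclusion–exclusion over which coupons are missing,
P(all seen) = Σ_{j=0}^{5} (-1)^j C(5,j)((5-j)/5)^18
= 1.0000 - 0.0901 + 0.0010 - 0.0000 + 0.0000 - 0.0000
= 0.9109.

0.911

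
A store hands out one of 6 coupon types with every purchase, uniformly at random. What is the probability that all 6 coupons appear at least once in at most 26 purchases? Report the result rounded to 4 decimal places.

0.9480

Let A_i be the event that coupon i is missing after 26 purchases. By inclusion–exclusion on the A_i,
P(all seen) = Σ_{j=0}^{6} (-1)^j C(6,j)((6-j)/6)^26
= 1.00000 - 0.05241 + 0.00040 - 0.00000 + 0.00000 - 0.00000 + 0.00000
= 0.94798.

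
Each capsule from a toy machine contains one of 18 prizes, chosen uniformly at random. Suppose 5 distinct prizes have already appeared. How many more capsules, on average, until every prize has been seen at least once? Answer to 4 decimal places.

57.2424

From k distinct to k+1 distinct takes on average 18/(18-k) capsules.
Sum over k = 5,...,17: E = 18/13 + 18/12 + 18/11 + ... + 18/2 + 18/1 = 57.24241.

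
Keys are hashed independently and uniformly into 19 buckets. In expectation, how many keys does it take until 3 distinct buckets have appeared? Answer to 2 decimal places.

Going from k to k+1 distinct takes a geometric number of keys with mean 19/(19-k).
Sum over k = 0,...,2: E = 19/19 + 19/18 + 19/17 = 3.173.

3.17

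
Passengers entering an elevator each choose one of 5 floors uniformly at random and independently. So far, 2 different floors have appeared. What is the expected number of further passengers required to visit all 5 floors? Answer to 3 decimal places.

9.167

With k distinct floors already seen, the next new one takes an expected 5/(5-k) passengers.
Sum over k = 2,...,4: E = 5/3 + 5/2 + 5/1 = 9.1667.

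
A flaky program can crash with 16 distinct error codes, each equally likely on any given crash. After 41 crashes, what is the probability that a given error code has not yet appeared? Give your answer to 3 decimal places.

Each crash misses the fixed error code with probability (16-1)/16 = 15/16, independently.
P(still missing after 41) = (15/16)^41 = 0.0709.

0.071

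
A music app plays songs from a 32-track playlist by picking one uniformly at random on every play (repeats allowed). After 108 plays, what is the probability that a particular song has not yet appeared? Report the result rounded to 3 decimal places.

0.032

On each play the fixed song fails to appear with probability 31/32.
P(still missing after 108) = (31/32)^108 = 0.0324.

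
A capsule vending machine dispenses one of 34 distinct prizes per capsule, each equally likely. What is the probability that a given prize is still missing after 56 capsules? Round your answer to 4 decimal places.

0.1879

Each capsule misses the fixed prize with probability (34-1)/34 = 33/34, independently.
P(still missing after 56) = (33/34)^56 = 0.18791.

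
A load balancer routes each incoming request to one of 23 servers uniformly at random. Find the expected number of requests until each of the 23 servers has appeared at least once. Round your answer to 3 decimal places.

Split into phases: going from k distinct to k+1 distinct takes on average 23/(23-k) requests.
E[T] = 23/23 + 23/22 + 23/21 + ... + 23/2 + 23/1 = 23·H_{23}.
H_{23} = 3.7343, so E[T] = 85.8887.

85.889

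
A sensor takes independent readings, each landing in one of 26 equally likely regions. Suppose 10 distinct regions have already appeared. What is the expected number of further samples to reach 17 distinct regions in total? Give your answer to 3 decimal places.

With k distinct regions already seen, the next new one takes an expected 26/(26-k) samples.
Sum over k = 10,...,16: E = 26/16 + 26/15 + 26/14 + ... + 26/11 + 26/10 = 14.3458.

14.346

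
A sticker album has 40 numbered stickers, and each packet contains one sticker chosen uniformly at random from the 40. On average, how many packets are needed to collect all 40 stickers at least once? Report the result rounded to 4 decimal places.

Split into phases: going from k distinct to k+1 distinct takes on average 40/(40-k) packets.
E[T] = 40/40 + 40/39 + 40/38 + ... + 40/2 + 40/1 = 40·H_{40}.
H_{40} = 4.27854, so E[T] = 171.14172.

171.1417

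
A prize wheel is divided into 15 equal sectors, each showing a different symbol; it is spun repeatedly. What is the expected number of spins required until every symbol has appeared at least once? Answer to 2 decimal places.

49.77

After k distinct symbols have appeared, the next spin gives a new one with probability (15-k)/15, so the expected wait for the (k+1)-th is 15/(15-k).
E[T] = 15/15 + 15/14 + 15/13 + ... + 15/2 + 15/1 = 15·H_{15}.
H_{15} = 3.318, so E[T] = 49.773.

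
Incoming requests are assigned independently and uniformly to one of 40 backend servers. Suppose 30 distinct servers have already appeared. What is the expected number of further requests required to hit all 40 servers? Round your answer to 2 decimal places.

117.16

The wait to go from k to k+1 distinct servers is geometric with mean 40/(40-k).
Sum over k = 30,...,39: E = 40/10 + 40/9 + 40/8 + ... + 40/2 + 40/1 = 117.159.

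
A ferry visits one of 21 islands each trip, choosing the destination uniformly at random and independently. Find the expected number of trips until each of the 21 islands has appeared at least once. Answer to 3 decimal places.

76.553

After k distinct islands have appeared, the next trip gives a new one with probability (21-k)/21, so the expected wait for the (k+1)-th is 21/(21-k).
E[T] = 21/21 + 21/20 + 21/19 + ... + 21/2 + 21/1 = 21·H_{21}.
H_{21} = 3.6454, so E[T] = 76.5525.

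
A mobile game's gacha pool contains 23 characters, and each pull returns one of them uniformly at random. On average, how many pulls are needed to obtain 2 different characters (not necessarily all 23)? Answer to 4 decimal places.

2.0455

With k distinct characters already seen, the next new one arrives after an expected 23/(23-k) pulls.
Sum over k = 0,...,1: E = 23/23 + 23/22 = 2.04545.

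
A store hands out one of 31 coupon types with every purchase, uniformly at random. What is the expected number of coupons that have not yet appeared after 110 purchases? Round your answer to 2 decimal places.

0.84

For each coupon, P(unseen after 110) = (30/31)^110 = 0.027.
By linearity of expectation, E[unseen] = 31·(30/31)^110 = 0.841.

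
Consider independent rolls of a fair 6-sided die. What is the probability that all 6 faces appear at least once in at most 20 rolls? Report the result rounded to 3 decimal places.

Let A_i be the event that face i is missing after 20 rolls. By inclusion–exclusion on the A_i,
P(all seen) = Σ_{j=0}^{6} (-1)^j C(6,j)((6-j)/6)^20
= 1.0000 - 0.1565 + 0.0045 - 0.0000 + 0.0000 - 0.0000 + 0.0000
= 0.8480.

0.848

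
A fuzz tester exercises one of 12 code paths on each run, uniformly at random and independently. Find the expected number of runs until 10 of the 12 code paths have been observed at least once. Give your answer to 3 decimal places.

19.239

Going from k to k+1 distinct takes a geometric number of runs with mean 12/(12-k).
Sum over k = 0,...,9: E = 12/12 + 12/11 + 12/10 + ... + 12/4 + 12/3 = 19.2385.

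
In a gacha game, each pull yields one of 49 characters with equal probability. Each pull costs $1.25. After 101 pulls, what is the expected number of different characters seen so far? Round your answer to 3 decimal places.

For each character, P(seen in 101 pulls) = 1 - (48/49)^101 = 0.8754.
By linearity of expectation, E[distinct seen] = 49·(1 - (48/49)^101) = 42.8940.

42.894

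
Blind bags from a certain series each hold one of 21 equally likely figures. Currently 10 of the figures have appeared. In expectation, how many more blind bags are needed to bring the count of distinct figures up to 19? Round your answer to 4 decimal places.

The wait to go from k to k+1 distinct figures is geometric with mean 21/(21-k).
Sum over k = 10,...,18: E = 21/11 + 21/10 + 21/9 + ... + 21/4 + 21/3 = 31.91742.

31.9174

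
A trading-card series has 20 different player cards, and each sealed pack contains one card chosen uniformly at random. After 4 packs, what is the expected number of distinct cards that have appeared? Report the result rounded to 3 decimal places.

3.710

For each card, P(seen in 4 packs) = 1 - (19/20)^4 = 0.1855.
By linearity of expectation, E[distinct seen] = 20·(1 - (19/20)^4) = 3.7099.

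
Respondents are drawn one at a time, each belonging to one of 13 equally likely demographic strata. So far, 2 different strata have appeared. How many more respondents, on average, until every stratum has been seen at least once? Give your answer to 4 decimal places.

39.2584

With k distinct strata already seen, the next new one takes an expected 13/(13-k) respondents.
Sum over k = 2,...,12: E = 13/11 + 13/10 + 13/9 + ... + 13/2 + 13/1 = 39.25841.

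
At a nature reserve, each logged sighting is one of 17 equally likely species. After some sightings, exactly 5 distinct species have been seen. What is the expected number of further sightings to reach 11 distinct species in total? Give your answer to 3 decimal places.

The wait to go from k to k+1 distinct species is geometric with mean 17/(17-k).
Sum over k = 5,...,10: E = 17/12 + 17/11 + 17/10 + 17/9 + 17/8 + 17/7 = 11.1046.

11.105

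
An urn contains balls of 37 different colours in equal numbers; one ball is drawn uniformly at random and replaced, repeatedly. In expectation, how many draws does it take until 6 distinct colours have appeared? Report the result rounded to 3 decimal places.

6.451

With k distinct colours already seen, the next new one arrives after an expected 37/(37-k) draws.
Sum over k = 0,...,5: E = 37/37 + 37/36 + 37/35 + 37/34 + 37/33 + 37/32 = 6.4506.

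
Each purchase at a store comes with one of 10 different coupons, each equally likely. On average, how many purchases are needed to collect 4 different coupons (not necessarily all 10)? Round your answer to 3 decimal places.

Going from k to k+1 distinct takes a geometric number of purchases with mean 10/(10-k).
Sum over k = 0,...,3: E = 10/10 + 10/9 + 10/8 + 10/7 = 4.7897.

4.790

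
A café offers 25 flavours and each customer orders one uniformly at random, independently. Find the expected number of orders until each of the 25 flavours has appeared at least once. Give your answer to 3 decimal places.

The wait to go from k to k+1 distinct flavours is geometric with mean 25/(25-k).
E[T] = 25/25 + 25/24 + 25/23 + ... + 25/2 + 25/1 = 25·H_{25}.
H_{25} = 3.8160, so E[T] = 95.3990.

95.399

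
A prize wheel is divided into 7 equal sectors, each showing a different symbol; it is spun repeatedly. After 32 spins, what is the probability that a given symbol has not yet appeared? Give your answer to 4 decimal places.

Each spin misses the fixed symbol with probability (7-1)/7 = 6/7, independently.
P(still missing after 32) = (6/7)^32 = 0.00721.

0.0072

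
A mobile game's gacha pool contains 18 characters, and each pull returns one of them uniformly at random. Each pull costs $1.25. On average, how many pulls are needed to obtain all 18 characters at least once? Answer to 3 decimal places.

62.912

Split into phases: going from k distinct to k+1 distinct takes on average 18/(18-k) pulls.
E[T] = 18/18 + 18/17 + 18/16 + ... + 18/2 + 18/1 = 18·H_{18}.
H_{18} = 3.4951, so E[T] = 62.9119.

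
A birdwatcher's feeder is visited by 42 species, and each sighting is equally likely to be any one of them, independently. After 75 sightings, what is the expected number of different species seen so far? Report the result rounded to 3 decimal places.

For each species, P(seen in 75 sightings) = 1 - (41/42)^75 = 0.8359.
By linearity of expectation, E[distinct seen] = 42·(1 - (41/42)^75) = 35.1081.

35.108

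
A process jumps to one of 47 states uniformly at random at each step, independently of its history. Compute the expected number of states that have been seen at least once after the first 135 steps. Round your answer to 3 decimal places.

44.423

For each state, P(seen in 135 steps) = 1 - (46/47)^135 = 0.9452.
By linearity of expectation, E[distinct seen] = 47·(1 - (46/47)^135) = 44.4225.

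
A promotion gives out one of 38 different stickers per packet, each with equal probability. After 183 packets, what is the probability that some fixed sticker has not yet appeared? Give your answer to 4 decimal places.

0.0076

Each packet misses the fixed sticker with probability (38-1)/38 = 37/38, independently.
P(still missing after 183) = (37/38)^183 = 0.00759.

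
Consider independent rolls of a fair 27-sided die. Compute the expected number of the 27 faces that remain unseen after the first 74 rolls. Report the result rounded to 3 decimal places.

1.654

For each face, P(unseen after 74) = (26/27)^74 = 0.0613.
By linearity of expectation, E[unseen] = 27·(26/27)^74 = 1.6538.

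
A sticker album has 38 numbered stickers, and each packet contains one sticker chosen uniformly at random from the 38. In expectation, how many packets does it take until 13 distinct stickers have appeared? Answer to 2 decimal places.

15.65

Going from k to k+1 distinct takes a geometric number of packets with mean 38/(38-k).
Sum over k = 0,...,12: E = 38/38 + 38/37 + 38/36 + ... + 38/27 + 38/26 = 15.654.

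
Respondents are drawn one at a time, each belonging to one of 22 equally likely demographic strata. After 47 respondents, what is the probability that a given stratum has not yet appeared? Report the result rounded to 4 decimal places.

Each respondent misses the fixed stratum with probability (22-1)/22 = 21/22, independently.
P(still missing after 47) = (21/22)^47 = 0.11232.

0.1123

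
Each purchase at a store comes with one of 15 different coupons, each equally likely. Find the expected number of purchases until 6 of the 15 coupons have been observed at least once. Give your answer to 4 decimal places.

7.3389

Going from k to k+1 distinct takes a geometric number of purchases with mean 15/(15-k).
Sum over k = 0,...,5: E = 15/15 + 15/14 + 15/13 + 15/12 + 15/11 + 15/10 = 7.33891.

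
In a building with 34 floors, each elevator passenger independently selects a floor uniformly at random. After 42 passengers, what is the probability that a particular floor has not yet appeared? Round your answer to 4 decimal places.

Each passenger misses the fixed floor with probability (34-1)/34 = 33/34, independently.
P(still missing after 42) = (33/34)^42 = 0.28541.

0.2854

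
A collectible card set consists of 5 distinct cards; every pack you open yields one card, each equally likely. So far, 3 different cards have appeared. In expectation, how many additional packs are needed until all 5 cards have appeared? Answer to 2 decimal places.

7.50

From k distinct to k+1 distinct takes on average 5/(5-k) packs.
Sum over k = 3,...,4: E = 5/2 + 5/1 = 7.500.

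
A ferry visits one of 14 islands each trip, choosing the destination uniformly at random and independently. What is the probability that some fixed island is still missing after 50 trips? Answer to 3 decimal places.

0.025

On each trip the fixed island fails to appear with probability 13/14.
P(still missing after 50) = (13/14)^50 = 0.0246.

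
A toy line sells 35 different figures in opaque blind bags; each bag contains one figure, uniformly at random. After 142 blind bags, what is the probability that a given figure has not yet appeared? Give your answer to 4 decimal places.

0.0163

Each blind bag misses the fixed figure with probability (35-1)/35 = 34/35, independently.
P(still missing after 142) = (34/35)^142 = 0.01631.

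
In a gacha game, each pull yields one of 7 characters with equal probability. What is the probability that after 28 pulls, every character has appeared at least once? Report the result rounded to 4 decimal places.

Let A_i be the event that character i is missing after 28 pulls. By inclusion–exclusion on the A_i,
P(all seen) = Σ_{j=0}^{7} (-1)^j C(7,j)((7-j)/7)^28
= 1.00000 - 0.09345 + 0.00170 - 0.00001 + 0.00000 - 0.00000 + 0.00000 - 0.00000
= 0.90824.

0.9082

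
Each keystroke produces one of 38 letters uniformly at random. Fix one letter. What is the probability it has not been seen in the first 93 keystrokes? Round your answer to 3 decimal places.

On each keystroke the fixed letter fails to appear with probability 37/38.
P(still missing after 93) = (37/38)^93 = 0.0837.

0.084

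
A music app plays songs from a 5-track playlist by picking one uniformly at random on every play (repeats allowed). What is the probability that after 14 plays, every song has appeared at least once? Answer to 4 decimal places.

0.7879

By inclusion–exclusion over which songs are missing,
P(all seen) = Σ_{j=0}^{5} (-1)^j C(5,j)((5-j)/5)^14
= 1.00000 - 0.21990 + 0.00784 - 0.00003 + 0.00000 - 0.00000
= 0.78791.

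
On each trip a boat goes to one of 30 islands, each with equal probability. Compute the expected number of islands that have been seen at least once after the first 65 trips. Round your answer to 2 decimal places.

26.69

For each island, P(seen in 65 trips) = 1 - (29/30)^65 = 0.890.
By linearity of expectation, E[distinct seen] = 30·(1 - (29/30)^65) = 26.688.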